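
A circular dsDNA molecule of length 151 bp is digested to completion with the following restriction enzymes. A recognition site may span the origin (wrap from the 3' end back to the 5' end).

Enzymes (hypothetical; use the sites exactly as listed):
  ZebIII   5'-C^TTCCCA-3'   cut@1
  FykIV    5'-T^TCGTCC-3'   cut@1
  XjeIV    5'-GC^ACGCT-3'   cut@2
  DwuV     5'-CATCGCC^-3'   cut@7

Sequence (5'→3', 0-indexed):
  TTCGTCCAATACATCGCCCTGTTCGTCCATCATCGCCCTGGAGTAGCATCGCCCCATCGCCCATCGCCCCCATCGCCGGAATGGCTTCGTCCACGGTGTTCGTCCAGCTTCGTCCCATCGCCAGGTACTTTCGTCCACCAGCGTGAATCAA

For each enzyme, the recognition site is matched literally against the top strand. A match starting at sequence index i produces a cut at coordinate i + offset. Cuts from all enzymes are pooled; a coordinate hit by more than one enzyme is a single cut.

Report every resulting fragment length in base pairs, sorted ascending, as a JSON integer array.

Scan for sites:
  ZebIII (CTTCCCA, off=1): no sites
  FykIV TTCGTCC/1: at [0, 21, 85, 98, 108, 129] ⇒ [1, 22, 86, 99, 109, 130]
  XjeIV (GCACGCT, off=2): no sites
  DwuV CATCGCC/7: at [11, 30, 46, 54, 61, 70, 115] ⇒ [18, 37, 53, 61, 68, 77, 122]

Pooled cuts: [1, 18, 22, 37, 53, 61, 68, 77, 86, 99, 109, 122, 130]

Fragment lengths:
  1→18: 17 bp
  18→22: 4 bp
  22→37: 15 bp
  37→53: 16 bp
  53→61: 8 bp
  61→68: 7 bp
  68→77: 9 bp
  77→86: 9 bp
  86→99: 13 bp
  99→109: 10 bp
  109→122: 13 bp
  122→130: 8 bp
  130→1 (wrap): 151-130+1 = 22 bp

[4,7,8,8,9,9,10,13,13,15,16,17,22]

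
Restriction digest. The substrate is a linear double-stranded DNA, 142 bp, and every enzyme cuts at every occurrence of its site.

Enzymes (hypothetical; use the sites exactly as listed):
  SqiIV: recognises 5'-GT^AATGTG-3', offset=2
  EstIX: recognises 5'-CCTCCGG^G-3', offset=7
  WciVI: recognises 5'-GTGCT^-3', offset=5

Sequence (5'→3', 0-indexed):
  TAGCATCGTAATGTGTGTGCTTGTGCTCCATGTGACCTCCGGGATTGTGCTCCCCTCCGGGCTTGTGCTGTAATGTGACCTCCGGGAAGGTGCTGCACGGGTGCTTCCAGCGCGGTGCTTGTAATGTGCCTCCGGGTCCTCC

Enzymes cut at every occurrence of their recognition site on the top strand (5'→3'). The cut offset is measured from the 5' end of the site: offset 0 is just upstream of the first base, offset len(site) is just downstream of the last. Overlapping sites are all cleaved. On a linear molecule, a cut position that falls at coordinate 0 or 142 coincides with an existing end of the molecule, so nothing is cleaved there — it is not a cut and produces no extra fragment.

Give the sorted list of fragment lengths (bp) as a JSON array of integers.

[2,3,6,7,9,9,9,9,9,11,12,13,14,14,15]

Scan for sites:
  SqiIV GTAATGTG/2: at [7, 69, 120] ⇒ [9, 71, 122]
  EstIX CCTCCGGG/7: at [35, 53, 78, 128] ⇒ [42, 60, 85, 135]
  WciVI GTGCT/5: at [16, 22, 46, 64, 89, 100, 114] ⇒ [21, 27, 51, 69, 94, 105, 119]

Pooled cuts: [9, 21, 27, 42, 51, 60, 69, 71, 85, 94, 105, 119, 122, 135]

Fragments:
  [0,9): 9 bp
  [9,21): 12 bp
  [21,27): 6 bp
  [27,42): 15 bp
  [42,51): 9 bp
  [51,60): 9 bp
  [60,69): 9 bp
  [69,71): 2 bp
  [71,85): 14 bp
  [85,94): 9 bp
  [94,105): 11 bp
  [105,119): 14 bp
  [119,122): 3 bp
  [122,135): 13 bp
  [135,142): 7 bp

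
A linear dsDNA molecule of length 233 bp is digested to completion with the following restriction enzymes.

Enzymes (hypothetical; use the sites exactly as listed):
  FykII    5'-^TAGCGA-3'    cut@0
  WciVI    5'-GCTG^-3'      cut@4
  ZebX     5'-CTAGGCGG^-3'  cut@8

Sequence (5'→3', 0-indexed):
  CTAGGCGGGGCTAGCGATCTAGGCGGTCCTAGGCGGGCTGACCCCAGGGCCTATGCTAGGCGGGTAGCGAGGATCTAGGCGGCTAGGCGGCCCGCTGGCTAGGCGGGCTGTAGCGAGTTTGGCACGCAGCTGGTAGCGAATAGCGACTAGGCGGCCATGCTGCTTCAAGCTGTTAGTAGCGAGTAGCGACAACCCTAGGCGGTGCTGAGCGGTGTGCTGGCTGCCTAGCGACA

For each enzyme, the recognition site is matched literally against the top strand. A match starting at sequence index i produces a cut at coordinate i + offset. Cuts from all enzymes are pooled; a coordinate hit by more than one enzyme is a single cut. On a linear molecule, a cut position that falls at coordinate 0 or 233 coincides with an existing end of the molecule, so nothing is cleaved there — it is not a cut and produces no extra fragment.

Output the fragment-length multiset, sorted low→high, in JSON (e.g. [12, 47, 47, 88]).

Scan for sites:
  FykII TAGCGA/0: at [11, 64, 110, 133, 140, 176, 183, 225] ⇒ [11, 64, 110, 133, 140, 176, 183, 225]
  WciVI GCTG/4: at [36, 93, 106, 128, 158, 168, 203, 215, 219] ⇒ [40, 97, 110, 132, 162, 172, 207, 219, 223]
  ZebX CTAGGCGG/8: at [0, 18, 28, 55, 74, 82, 98, 146, 194] ⇒ [8, 26, 36, 63, 82, 90, 106, 154, 202]

All cut coordinates (distinct, sorted): [8, 11, 26, 36, 40, 63, 64, 82, 90, 97, 106, 110, 132, 133, 140, 154, 162, 172, 176, 183, 202, 207, 219, 223, 225]

Fragments:
  [0,8): 8 bp
  [8,11): 3 bp
  [11,26): 15 bp
  [26,36): 10 bp
  [36,40): 4 bp
  [40,63): 23 bp
  [63,64): 1 bp
  [64,82): 18 bp
  [82,90): 8 bp
  [90,97): 7 bp
  [97,106): 9 bp
  [106,110): 4 bp
  [110,132): 22 bp
  [132,133): 1 bp
  [133,140): 7 bp
  [140,154): 14 bp
  [154,162): 8 bp
  [162,172): 10 bp
  [172,176): 4 bp
  [176,183): 7 bp
  [183,202): 19 bp
  [202,207): 5 bp
  [207,219): 12 bp
  [219,223): 4 bp
  [223,225): 2 bp
  [225,233): 8 bp

[1,1,2,3,4,4,4,4,5,7,7,7,8,8,8,8,9,10,10,12,14,15,18,19,22,23]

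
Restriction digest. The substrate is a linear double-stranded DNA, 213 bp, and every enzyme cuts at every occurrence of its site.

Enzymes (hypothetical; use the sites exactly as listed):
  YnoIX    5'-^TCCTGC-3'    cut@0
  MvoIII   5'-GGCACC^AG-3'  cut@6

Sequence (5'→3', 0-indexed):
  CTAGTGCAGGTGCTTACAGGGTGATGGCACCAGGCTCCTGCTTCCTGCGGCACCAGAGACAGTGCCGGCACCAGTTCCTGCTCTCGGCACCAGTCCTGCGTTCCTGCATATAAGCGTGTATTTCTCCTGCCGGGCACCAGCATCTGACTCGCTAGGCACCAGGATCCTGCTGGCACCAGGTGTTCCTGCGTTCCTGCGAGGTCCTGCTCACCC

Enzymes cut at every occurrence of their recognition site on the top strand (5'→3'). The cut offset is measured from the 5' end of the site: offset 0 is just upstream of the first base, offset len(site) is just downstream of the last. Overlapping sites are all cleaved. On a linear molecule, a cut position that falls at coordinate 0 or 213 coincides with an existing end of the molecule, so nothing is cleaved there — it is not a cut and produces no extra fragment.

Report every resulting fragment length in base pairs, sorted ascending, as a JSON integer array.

[2,3,4,4,6,7,8,8,10,12,12,13,14,16,18,22,23,31]

Site scan:
  YnoIX (TCCTGC, off=0): starts [35, 42, 75, 93, 101, 124, 164, 183, 191, 201] → cuts [35, 42, 75, 93, 101, 124, 164, 183, 191, 201]
  MvoIII (GGCACCAG, off=6): starts [25, 48, 66, 85, 132, 154, 171] → cuts [31, 54, 72, 91, 138, 160, 177]

Pooled cuts: [31, 35, 42, 54, 72, 75, 91, 93, 101, 124, 138, 160, 164, 177, 183, 191, 201]

Fragments:
  [0,31): 31 bp
  [31,35): 4 bp
  [35,42): 7 bp
  [42,54): 12 bp
  [54,72): 18 bp
  [72,75): 3 bp
  [75,91): 16 bp
  [91,93): 2 bp
  [93,101): 8 bp
  [101,124): 23 bp
  [124,138): 14 bp
  [138,160): 22 bp
  [160,164): 4 bp
  [164,177): 13 bp
  [177,183): 6 bp
  [183,191): 8 bp
  [191,201): 10 bp
  [201,213): 12 bp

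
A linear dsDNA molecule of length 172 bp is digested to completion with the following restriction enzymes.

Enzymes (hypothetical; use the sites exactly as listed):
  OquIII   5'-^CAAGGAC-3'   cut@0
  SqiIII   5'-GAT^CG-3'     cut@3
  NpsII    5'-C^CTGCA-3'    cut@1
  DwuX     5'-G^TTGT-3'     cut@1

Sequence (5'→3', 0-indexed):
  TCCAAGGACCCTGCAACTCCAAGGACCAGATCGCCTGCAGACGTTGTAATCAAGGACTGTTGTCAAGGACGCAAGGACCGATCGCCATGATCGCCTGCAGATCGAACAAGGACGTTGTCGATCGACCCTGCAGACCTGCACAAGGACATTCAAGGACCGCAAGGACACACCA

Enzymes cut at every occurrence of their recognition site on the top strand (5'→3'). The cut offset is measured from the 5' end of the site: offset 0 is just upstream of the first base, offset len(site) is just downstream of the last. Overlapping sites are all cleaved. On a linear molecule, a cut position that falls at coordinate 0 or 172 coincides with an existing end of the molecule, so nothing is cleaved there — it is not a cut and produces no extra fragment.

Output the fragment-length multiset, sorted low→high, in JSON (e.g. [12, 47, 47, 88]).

Scan for sites:
  OquIII CAAGGAC/0: at [2, 19, 50, 63, 71, 106, 140, 150, 159] ⇒ [2, 19, 50, 63, 71, 106, 140, 150, 159]
  SqiIII GATCG/3: at [28, 79, 88, 99, 119] ⇒ [31, 82, 91, 102, 122]
  NpsII CCTGCA/1: at [9, 33, 93, 126, 134] ⇒ [10, 34, 94, 127, 135]
  DwuX GTTGT/1: at [42, 58, 113] ⇒ [43, 59, 114]

All cut coordinates (distinct, sorted): [2, 10, 19, 31, 34, 43, 50, 59, 63, 71, 82, 91, 94, 102, 106, 114, 122, 127, 135, 140, 150, 159]

Fragments:
  [0,2): 2 bp
  [2,10): 8 bp
  [10,19): 9 bp
  [19,31): 12 bp
  [31,34): 3 bp
  [34,43): 9 bp
  [43,50): 7 bp
  [50,59): 9 bp
  [59,63): 4 bp
  [63,71): 8 bp
  [71,82): 11 bp
  [82,91): 9 bp
  [91,94): 3 bp
  [94,102): 8 bp
  [102,106): 4 bp
  [106,114): 8 bp
  [114,122): 8 bp
  [122,127): 5 bp
  [127,135): 8 bp
  [135,140): 5 bp
  [140,150): 10 bp
  [150,159): 9 bp
  [159,172): 13 bp

[2,3,3,4,4,5,5,7,8,8,8,8,8,8,9,9,9,9,9,10,11,12,13]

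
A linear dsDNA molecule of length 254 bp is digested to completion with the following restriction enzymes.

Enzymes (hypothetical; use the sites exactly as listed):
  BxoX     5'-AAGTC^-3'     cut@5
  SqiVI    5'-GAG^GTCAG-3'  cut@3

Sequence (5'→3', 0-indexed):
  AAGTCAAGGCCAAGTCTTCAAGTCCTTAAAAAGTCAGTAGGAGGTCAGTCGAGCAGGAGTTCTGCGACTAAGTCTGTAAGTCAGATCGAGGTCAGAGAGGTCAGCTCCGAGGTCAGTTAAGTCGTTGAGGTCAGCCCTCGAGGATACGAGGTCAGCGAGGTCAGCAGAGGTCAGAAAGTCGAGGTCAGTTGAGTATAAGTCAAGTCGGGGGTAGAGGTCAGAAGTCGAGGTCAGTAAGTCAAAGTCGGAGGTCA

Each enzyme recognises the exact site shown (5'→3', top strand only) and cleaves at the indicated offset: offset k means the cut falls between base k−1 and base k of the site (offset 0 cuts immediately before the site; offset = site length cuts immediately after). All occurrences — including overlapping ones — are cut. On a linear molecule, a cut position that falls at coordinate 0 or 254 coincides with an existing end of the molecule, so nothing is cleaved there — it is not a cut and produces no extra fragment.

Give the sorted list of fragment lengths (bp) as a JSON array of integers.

[3,3,5,5,6,6,8,8,8,8,8,9,9,10,10,10,11,11,11,11,12,12,18,21,31]

Scan for sites:
  BxoX (AAGTC, off=5): starts [0, 11, 19, 30, 69, 77, 118, 175, 196, 201, 221, 235, 241] → cuts [5, 16, 24, 35, 74, 82, 123, 180, 201, 206, 226, 240, 246]
  SqiVI (GAGGTCAG, off=3): starts [40, 87, 96, 108, 126, 147, 156, 166, 180, 213, 226] → cuts [43, 90, 99, 111, 129, 150, 159, 169, 183, 216, 229]

All cut coordinates (distinct, sorted): [5, 16, 24, 35, 43, 74, 82, 90, 99, 111, 123, 129, 150, 159, 169, 180, 183, 201, 206, 216, 226, 229, 240, 246]

Fragment lengths:
  [0,5): 5 bp
  [5,16): 11 bp
  [16,24): 8 bp
  [24,35): 11 bp
  [35,43): 8 bp
  [43,74): 31 bp
  [74,82): 8 bp
  [82,90): 8 bp
  [90,99): 9 bp
  [99,111): 12 bp
  [111,123): 12 bp
  [123,129): 6 bp
  [129,150): 21 bp
  [150,159): 9 bp
  [159,169): 10 bp
  [169,180): 11 bp
  [180,183): 3 bp
  [183,201): 18 bp
  [201,206): 5 bp
  [206,216): 10 bp
  [216,226): 10 bp
  [226,229): 3 bp
  [229,240): 11 bp
  [240,246): 6 bp
  [246,254): 8 bp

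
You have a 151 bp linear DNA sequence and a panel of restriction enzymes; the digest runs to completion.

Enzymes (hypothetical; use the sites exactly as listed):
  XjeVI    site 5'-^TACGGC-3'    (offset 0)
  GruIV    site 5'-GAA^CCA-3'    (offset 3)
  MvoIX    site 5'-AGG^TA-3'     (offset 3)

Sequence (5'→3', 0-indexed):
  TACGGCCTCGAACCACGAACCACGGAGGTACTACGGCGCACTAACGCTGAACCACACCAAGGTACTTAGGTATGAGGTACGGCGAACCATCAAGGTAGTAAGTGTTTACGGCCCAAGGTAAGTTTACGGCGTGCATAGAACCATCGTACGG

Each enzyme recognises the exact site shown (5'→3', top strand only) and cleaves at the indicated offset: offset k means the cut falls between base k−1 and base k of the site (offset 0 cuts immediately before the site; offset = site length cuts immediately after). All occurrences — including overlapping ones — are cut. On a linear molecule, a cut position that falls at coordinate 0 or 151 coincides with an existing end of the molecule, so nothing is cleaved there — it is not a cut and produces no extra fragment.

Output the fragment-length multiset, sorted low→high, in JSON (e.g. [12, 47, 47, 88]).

[3,6,7,7,8,9,9,9,11,11,11,12,12,16,20]

Scan for sites:
  XjeVI (TACGGC, off=0): starts [0, 31, 77, 106, 124] → cuts [31, 77, 106, 124] (position 0 is a terminus of the linear molecule — no cut)
  GruIV (GAACCA, off=3): starts [9, 16, 48, 83, 137] → cuts [12, 19, 51, 86, 140]
  MvoIX (AGGTA, off=3): starts [25, 59, 67, 74, 92, 115] → cuts [28, 62, 70, 77, 95, 118]

All cut coordinates (distinct, sorted): [12, 19, 28, 31, 51, 62, 70, 77, 86, 95, 106, 118, 124, 140]

Fragments:
  [0,12): 12 bp
  [12,19): 7 bp
  [19,28): 9 bp
  [28,31): 3 bp
  [31,51): 20 bp
  [51,62): 11 bp
  [62,70): 8 bp
  [70,77): 7 bp
  [77,86): 9 bp
  [86,95): 9 bp
  [95,106): 11 bp
  [106,118): 12 bp
  [118,124): 6 bp
  [124,140): 16 bp
  [140,151): 11 bp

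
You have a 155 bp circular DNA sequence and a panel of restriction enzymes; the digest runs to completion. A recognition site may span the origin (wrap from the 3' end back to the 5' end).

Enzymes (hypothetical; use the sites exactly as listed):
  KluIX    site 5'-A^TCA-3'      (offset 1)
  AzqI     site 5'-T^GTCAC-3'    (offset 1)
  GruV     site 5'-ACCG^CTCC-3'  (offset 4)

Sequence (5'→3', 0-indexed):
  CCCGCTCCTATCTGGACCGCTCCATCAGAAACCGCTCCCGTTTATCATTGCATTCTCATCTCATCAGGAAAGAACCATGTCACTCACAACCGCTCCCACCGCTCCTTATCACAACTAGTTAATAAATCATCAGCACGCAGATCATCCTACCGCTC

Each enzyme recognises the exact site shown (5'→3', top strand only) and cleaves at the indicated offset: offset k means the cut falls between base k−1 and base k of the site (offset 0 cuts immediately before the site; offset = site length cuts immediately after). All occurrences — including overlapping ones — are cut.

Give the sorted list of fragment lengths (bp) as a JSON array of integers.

[3,5,7,9,10,10,11,12,14,15,18,19,22]

Per-enzyme occurrences:
  KluIX (ATCA, off=1): starts [23, 43, 62, 107, 125, 128, 140] → cuts [24, 44, 63, 108, 126, 129, 141]
  AzqI (TGTCAC, off=1): starts [77] → cuts [78]
  GruV (ACCGCTCC, off=4): starts [15, 30, 88, 97, 148] → cuts [19, 34, 92, 101, 152]

All cut coordinates (distinct, sorted): [19, 24, 34, 44, 63, 78, 92, 101, 108, 126, 129, 141, 152]

Fragment lengths:
  19→24: 5 bp
  24→34: 10 bp
  34→44: 10 bp
  44→63: 19 bp
  63→78: 15 bp
  78→92: 14 bp
  92→101: 9 bp
  101→108: 7 bp
  108→126: 18 bp
  126→129: 3 bp
  129→141: 12 bp
  141→152: 11 bp
  152→19 (wrap): 155-152+19 = 22 bp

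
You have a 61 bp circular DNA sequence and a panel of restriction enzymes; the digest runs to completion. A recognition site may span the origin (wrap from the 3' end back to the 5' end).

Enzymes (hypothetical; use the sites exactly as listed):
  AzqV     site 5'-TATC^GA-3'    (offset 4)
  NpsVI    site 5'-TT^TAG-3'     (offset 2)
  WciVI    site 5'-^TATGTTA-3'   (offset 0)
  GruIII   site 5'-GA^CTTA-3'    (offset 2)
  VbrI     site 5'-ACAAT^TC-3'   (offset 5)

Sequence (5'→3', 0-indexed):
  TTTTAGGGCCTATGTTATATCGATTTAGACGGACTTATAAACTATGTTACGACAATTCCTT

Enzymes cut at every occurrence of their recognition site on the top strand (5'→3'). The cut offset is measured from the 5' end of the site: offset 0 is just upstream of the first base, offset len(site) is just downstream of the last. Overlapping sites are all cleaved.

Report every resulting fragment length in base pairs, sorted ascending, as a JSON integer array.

[4,7,8,8,9,11,14]

Per-enzyme occurrences:
  AzqV (TATCGA, off=4): starts [17] → cuts [21]
  NpsVI (TTTAG, off=2): starts [1, 23] → cuts [3, 25]
  WciVI (TATGTTA, off=0): starts [10, 42] → cuts [10, 42]
  GruIII (GACTTA, off=2): starts [31] → cuts [33]
  VbrI (ACAATTC, off=5): starts [51] → cuts [56]

All cut coordinates (distinct, sorted): [3, 10, 21, 25, 33, 42, 56]

Fragments:
  3→10: 7 bp
  10→21: 11 bp
  21→25: 4 bp
  25→33: 8 bp
  33→42: 9 bp
  42→56: 14 bp
  56→3 (wrap): 61-56+3 = 8 bp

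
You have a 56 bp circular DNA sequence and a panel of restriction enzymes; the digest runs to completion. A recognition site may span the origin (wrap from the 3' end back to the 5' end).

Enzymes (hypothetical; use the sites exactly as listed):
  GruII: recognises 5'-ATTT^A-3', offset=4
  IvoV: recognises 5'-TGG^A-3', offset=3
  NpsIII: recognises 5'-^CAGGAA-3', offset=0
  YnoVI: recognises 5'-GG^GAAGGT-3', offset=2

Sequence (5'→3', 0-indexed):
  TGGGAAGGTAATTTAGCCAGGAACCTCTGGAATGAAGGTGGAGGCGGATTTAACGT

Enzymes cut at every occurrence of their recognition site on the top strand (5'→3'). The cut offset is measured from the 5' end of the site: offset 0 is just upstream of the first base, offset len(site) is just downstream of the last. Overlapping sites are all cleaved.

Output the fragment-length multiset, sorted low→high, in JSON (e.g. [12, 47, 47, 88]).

[3,8,10,11,11,13]

Per-enzyme occurrences:
  GruII ATTTA/4: at [10, 47] ⇒ [14, 51]
  IvoV TGGA/3: at [27, 38] ⇒ [30, 41]
  NpsIII CAGGAA/0: at [17] ⇒ [17]
  YnoVI GGGAAGGT/2: at [1] ⇒ [3]

All cut coordinates (distinct, sorted): [3, 14, 17, 30, 41, 51]

Fragments:
  3→14: 11 bp
  14→17: 3 bp
  17→30: 13 bp
  30→41: 11 bp
  41→51: 10 bp
  51→3 (wrap): 56-51+3 = 8 bp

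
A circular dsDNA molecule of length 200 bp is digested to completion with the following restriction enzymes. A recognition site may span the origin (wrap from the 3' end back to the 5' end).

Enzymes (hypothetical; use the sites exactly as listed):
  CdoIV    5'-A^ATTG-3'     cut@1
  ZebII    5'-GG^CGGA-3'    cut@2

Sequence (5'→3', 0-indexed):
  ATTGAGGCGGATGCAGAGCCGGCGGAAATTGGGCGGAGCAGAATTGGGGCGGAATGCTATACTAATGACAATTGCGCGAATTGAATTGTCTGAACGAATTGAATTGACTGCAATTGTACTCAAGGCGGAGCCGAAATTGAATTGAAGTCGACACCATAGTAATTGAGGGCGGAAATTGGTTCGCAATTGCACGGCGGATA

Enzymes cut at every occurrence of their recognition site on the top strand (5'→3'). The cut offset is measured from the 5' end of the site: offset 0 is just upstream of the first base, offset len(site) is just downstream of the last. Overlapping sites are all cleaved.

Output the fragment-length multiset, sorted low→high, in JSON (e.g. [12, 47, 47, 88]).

Scan for sites:
  CdoIV AATTG/1: at [26, 41, 69, 78, 83, 96, 101, 111, 134, 139, 160, 173, 184, 199] ⇒ [0, 27, 42, 70, 79, 84, 97, 102, 112, 135, 140, 161, 174, 185]
  ZebII GGCGGA/2: at [5, 20, 31, 47, 123, 167, 192] ⇒ [7, 22, 33, 49, 125, 169, 194]

Pooled cuts: [0, 7, 22, 27, 33, 42, 49, 70, 79, 84, 97, 102, 112, 125, 135, 140, 161, 169, 174, 185, 194]

Fragments:
  0→7: 7 bp
  7→22: 15 bp
  22→27: 5 bp
  27→33: 6 bp
  33→42: 9 bp
  42→49: 7 bp
  49→70: 21 bp
  70→79: 9 bp
  79→84: 5 bp
  84→97: 13 bp
  97→102: 5 bp
  102→112: 10 bp
  112→125: 13 bp
  125→135: 10 bp
  135→140: 5 bp
  140→161: 21 bp
  161→169: 8 bp
  169→174: 5 bp
  174→185: 11 bp
  185→194: 9 bp
  194→0 (wrap): 200-194+0 = 6 bp

[5,5,5,5,5,6,6,7,7,8,9,9,9,10,10,11,13,13,15,21,21]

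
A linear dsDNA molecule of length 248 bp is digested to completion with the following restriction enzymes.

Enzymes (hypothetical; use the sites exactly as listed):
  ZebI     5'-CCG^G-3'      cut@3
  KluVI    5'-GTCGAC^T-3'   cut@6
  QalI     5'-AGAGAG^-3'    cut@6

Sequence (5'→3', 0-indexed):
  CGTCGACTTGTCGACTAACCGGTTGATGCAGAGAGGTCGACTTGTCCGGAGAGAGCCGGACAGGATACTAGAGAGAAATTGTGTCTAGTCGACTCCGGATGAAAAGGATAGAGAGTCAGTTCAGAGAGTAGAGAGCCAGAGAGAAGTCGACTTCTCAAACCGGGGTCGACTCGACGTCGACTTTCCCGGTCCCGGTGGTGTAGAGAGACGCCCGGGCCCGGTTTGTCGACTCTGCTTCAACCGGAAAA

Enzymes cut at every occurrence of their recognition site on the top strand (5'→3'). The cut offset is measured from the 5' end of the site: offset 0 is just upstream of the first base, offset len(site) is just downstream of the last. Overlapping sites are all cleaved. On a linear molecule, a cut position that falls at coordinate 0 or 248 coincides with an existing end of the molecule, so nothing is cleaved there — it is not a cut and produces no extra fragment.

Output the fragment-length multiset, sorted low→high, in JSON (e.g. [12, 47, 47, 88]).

Per-enzyme occurrences:
  ZebI (CCGG, off=3): starts [18, 45, 55, 94, 159, 185, 191, 211, 217, 240] → cuts [21, 48, 58, 97, 162, 188, 194, 214, 220, 243]
  KluVI (GTCGACT, off=6): starts [1, 9, 35, 87, 145, 164, 175, 224] → cuts [7, 15, 41, 93, 151, 170, 181, 230]
  QalI (AGAGAG, off=6): starts [29, 49, 69, 109, 122, 129, 137, 201] → cuts [35, 55, 75, 115, 128, 135, 143, 207]

All cut coordinates (distinct, sorted): [7, 15, 21, 35, 41, 48, 55, 58, 75, 93, 97, 115, 128, 135, 143, 151, 162, 170, 181, 188, 194, 207, 214, 220, 230, 243]

Fragments:
  [0,7): 7 bp
  [7,15): 8 bp
  [15,21): 6 bp
  [21,35): 14 bp
  [35,41): 6 bp
  [41,48): 7 bp
  [48,55): 7 bp
  [55,58): 3 bp
  [58,75): 17 bp
  [75,93): 18 bp
  [93,97): 4 bp
  [97,115): 18 bp
  [115,128): 13 bp
  [128,135): 7 bp
  [135,143): 8 bp
  [143,151): 8 bp
  [151,162): 11 bp
  [162,170): 8 bp
  [170,181): 11 bp
  [181,188): 7 bp
  [188,194): 6 bp
  [194,207): 13 bp
  [207,214): 7 bp
  [214,220): 6 bp
  [220,230): 10 bp
  [230,243): 13 bp
  [243,248): 5 bp

[3,4,5,6,6,6,6,7,7,7,7,7,7,8,8,8,8,10,11,11,13,13,13,14,17,18,18]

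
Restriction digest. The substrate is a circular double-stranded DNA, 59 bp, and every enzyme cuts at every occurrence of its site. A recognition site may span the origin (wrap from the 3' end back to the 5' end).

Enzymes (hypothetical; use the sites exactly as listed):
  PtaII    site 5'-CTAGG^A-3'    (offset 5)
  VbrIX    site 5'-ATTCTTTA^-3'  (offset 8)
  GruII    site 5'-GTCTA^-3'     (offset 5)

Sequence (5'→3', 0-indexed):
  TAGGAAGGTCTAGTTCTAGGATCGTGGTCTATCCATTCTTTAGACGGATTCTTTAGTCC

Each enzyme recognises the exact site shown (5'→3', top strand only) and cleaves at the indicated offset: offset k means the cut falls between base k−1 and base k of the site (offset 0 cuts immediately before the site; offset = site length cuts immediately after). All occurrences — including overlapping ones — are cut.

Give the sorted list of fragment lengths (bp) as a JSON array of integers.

[8,8,8,11,11,13]

Site scan:
  PtaII CTAGGA/5: at [15, 58] ⇒ [4, 20]
  VbrIX ATTCTTTA/8: at [34, 47] ⇒ [42, 55]
  GruII GTCTA/5: at [7, 26] ⇒ [12, 31]

Pooled cuts: [4, 12, 20, 31, 42, 55]

Fragment lengths:
  4→12: 8 bp
  12→20: 8 bp
  20→31: 11 bp
  31→42: 11 bp
  42→55: 13 bp
  55→4 (wrap): 59-55+4 = 8 bp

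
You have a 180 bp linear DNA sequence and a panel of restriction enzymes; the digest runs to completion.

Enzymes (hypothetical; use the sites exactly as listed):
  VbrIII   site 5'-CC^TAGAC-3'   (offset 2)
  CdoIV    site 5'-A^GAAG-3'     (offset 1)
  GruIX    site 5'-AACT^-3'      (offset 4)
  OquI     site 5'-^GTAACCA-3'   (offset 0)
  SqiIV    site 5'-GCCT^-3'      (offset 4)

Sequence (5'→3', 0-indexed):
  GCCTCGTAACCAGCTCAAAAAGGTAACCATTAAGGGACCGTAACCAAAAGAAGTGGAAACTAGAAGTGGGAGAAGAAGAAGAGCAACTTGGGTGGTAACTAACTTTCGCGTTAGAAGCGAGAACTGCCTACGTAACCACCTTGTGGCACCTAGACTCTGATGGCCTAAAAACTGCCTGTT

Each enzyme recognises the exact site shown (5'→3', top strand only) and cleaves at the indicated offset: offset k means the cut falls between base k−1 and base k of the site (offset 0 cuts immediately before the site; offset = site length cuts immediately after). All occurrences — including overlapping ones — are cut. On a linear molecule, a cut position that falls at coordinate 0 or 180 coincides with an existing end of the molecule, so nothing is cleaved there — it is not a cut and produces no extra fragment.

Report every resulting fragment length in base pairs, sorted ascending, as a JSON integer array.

Per-enzyme occurrences:
  VbrIII (CCTAGAC, off=2): starts [148] → cuts [150]
  CdoIV (AGAAG, off=1): starts [48, 61, 70, 73, 76, 112] → cuts [49, 62, 71, 74, 77, 113]
  GruIX (AACT, off=4): starts [57, 84, 96, 100, 121, 169] → cuts [61, 88, 100, 104, 125, 173]
  OquI (GTAACCA, off=0): starts [5, 22, 39, 131] → cuts [5, 22, 39, 131]
  SqiIV (GCCT, off=4): starts [0, 125, 162, 173] → cuts [4, 129, 166, 177]

Pooled cuts: [4, 5, 22, 39, 49, 61, 62, 71, 74, 77, 88, 100, 104, 113, 125, 129, 131, 150, 166, 173, 177]

Fragment lengths:
  [0,4): 4 bp
  [4,5): 1 bp
  [5,22): 17 bp
  [22,39): 17 bp
  [39,49): 10 bp
  [49,61): 12 bp
  [61,62): 1 bp
  [62,71): 9 bp
  [71,74): 3 bp
  [74,77): 3 bp
  [77,88): 11 bp
  [88,100): 12 bp
  [100,104): 4 bp
  [104,113): 9 bp
  [113,125): 12 bp
  [125,129): 4 bp
  [129,131): 2 bp
  [131,150): 19 bp
  [150,166): 16 bp
  [166,173): 7 bp
  [173,177): 4 bp
  [177,180): 3 bp

[1,1,2,3,3,3,4,4,4,4,7,9,9,10,11,12,12,12,16,17,17,19]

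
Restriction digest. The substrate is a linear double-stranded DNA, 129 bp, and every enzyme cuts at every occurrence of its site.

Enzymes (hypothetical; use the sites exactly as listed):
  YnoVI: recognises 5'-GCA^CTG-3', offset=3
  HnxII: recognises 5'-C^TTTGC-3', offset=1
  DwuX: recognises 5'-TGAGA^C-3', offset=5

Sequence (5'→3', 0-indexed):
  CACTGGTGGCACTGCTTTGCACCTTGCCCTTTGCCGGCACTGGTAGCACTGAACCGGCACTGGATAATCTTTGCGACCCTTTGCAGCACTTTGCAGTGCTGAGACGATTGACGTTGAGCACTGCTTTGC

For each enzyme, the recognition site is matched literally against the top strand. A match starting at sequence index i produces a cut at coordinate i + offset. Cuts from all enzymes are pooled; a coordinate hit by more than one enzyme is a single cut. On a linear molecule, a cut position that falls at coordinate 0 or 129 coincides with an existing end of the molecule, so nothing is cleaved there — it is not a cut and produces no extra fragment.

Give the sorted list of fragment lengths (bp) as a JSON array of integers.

[4,4,5,9,10,10,10,10,11,11,14,15,16]

Per-enzyme occurrences:
  YnoVI (GCACTG, off=3): starts [8, 36, 45, 56, 117] → cuts [11, 39, 48, 59, 120]
  HnxII (CTTTGC, off=1): starts [14, 28, 68, 78, 88, 123] → cuts [15, 29, 69, 79, 89, 124]
  DwuX (TGAGAC, off=5): starts [99] → cuts [104]

Pooled cuts: [11, 15, 29, 39, 48, 59, 69, 79, 89, 104, 120, 124]

Fragment lengths:
  [0,11): 11 bp
  [11,15): 4 bp
  [15,29): 14 bp
  [29,39): 10 bp
  [39,48): 9 bp
  [48,59): 11 bp
  [59,69): 10 bp
  [69,79): 10 bp
  [79,89): 10 bp
  [89,104): 15 bp
  [104,120): 16 bp
  [120,124): 4 bp
  [124,129): 5 bp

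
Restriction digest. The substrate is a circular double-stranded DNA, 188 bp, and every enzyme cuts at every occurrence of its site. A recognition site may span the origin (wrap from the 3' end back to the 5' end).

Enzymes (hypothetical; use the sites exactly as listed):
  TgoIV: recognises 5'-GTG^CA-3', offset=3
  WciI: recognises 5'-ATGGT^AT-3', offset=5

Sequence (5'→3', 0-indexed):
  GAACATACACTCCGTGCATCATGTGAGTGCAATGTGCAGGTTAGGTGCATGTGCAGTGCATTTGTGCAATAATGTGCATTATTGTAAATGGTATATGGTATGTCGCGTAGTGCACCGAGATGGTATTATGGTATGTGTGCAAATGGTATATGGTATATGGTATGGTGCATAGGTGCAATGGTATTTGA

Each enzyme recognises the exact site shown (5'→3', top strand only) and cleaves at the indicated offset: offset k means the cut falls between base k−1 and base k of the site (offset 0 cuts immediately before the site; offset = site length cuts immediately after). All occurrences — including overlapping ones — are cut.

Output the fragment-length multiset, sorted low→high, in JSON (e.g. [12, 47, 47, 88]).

[5,6,6,7,7,7,7,7,7,8,8,8,8,10,11,12,13,13,16,22]

Per-enzyme occurrences:
  TgoIV GTGCA/3: at [13, 26, 33, 44, 50, 55, 63, 73, 109, 136, 164, 172] ⇒ [16, 29, 36, 47, 53, 58, 66, 76, 112, 139, 167, 175]
  WciI ATGGTAT/5: at [87, 94, 119, 127, 142, 149, 156, 177] ⇒ [92, 99, 124, 132, 147, 154, 161, 182]

Pooled cuts: [16, 29, 36, 47, 53, 58, 66, 76, 92, 99, 112, 124, 132, 139, 147, 154, 161, 167, 175, 182]

Fragment lengths:
  16→29: 13 bp
  29→36: 7 bp
  36→47: 11 bp
  47→53: 6 bp
  53→58: 5 bp
  58→66: 8 bp
  66→76: 10 bp
  76→92: 16 bp
  92→99: 7 bp
  99→112: 13 bp
  112→124: 12 bp
  124→132: 8 bp
  132→139: 7 bp
  139→147: 8 bp
  147→154: 7 bp
  154→161: 7 bp
  161→167: 6 bp
  167→175: 8 bp
  175→182: 7 bp
  182→16 (wrap): 188-182+16 = 22 bp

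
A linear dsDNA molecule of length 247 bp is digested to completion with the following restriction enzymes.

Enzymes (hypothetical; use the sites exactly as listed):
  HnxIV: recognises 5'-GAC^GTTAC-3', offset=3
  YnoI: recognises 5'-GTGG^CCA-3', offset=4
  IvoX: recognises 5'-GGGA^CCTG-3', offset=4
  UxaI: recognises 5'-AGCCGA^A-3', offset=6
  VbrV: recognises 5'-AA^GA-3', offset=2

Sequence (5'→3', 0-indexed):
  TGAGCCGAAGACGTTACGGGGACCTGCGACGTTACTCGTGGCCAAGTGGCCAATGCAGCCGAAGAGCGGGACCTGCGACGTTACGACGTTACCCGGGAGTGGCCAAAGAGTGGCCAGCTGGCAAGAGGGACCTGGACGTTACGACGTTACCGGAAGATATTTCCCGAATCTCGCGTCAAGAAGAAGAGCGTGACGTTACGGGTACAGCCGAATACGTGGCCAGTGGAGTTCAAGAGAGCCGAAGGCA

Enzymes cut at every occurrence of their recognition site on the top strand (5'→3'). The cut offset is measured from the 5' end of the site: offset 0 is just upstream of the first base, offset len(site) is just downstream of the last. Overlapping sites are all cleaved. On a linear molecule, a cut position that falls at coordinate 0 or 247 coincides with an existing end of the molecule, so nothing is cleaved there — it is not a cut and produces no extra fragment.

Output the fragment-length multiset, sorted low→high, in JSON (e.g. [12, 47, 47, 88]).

Scan for sites:
  HnxIV (GACGTTAC, off=3): starts [9, 27, 76, 84, 134, 142, 191] → cuts [12, 30, 79, 87, 137, 145, 194]
  YnoI (GTGGCCA, off=4): starts [37, 45, 98, 109, 215] → cuts [41, 49, 102, 113, 219]
  IvoX (GGGACCTG, off=4): starts [18, 67, 126] → cuts [22, 71, 130]
  UxaI (AGCCGAA, off=6): starts [2, 56, 205, 236] → cuts [8, 62, 211, 242]
  VbrV (AAGA, off=2): starts [7, 61, 105, 122, 153, 177, 180, 183, 231] → cuts [9, 63, 107, 124, 155, 179, 182, 185, 233]

All cut coordinates (distinct, sorted): [8, 9, 12, 22, 30, 41, 49, 62, 63, 71, 79, 87, 102, 107, 113, 124, 130, 137, 145, 155, 179, 182, 185, 194, 211, 219, 233, 242]

Fragment lengths:
  [0,8): 8 bp
  [8,9): 1 bp
  [9,12): 3 bp
  [12,22): 10 bp
  [22,30): 8 bp
  [30,41): 11 bp
  [41,49): 8 bp
  [49,62): 13 bp
  [62,63): 1 bp
  [63,71): 8 bp
  [71,79): 8 bp
  [79,87): 8 bp
  [87,102): 15 bp
  [102,107): 5 bp
  [107,113): 6 bp
  [113,124): 11 bp
  [124,130): 6 bp
  [130,137): 7 bp
  [137,145): 8 bp
  [145,155): 10 bp
  [155,179): 24 bp
  [179,182): 3 bp
  [182,185): 3 bp
  [185,194): 9 bp
  [194,211): 17 bp
  [211,219): 8 bp
  [219,233): 14 bp
  [233,242): 9 bp
  [242,247): 5 bp

[1,1,3,3,3,5,5,6,6,7,8,8,8,8,8,8,8,8,9,9,10,10,11,11,13,14,15,17,24]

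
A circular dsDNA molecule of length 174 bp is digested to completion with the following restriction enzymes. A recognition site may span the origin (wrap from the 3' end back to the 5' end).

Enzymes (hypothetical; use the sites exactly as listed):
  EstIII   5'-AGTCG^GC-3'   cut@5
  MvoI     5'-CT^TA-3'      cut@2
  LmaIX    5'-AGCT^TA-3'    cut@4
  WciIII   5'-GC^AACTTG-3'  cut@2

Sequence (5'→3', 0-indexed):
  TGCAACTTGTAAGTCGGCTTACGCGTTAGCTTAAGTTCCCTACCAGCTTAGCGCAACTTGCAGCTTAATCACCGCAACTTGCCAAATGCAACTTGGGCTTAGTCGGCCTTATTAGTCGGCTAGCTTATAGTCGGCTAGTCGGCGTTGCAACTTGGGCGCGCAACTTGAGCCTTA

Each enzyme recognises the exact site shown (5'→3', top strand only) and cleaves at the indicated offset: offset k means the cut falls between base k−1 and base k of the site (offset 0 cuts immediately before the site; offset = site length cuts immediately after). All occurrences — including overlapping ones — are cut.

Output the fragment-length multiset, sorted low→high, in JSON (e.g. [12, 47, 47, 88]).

Scan for sites:
  EstIII AGTCGGC/5: at [11, 100, 113, 128, 136] ⇒ [16, 105, 118, 133, 141]
  MvoI CTTA/2: at [17, 29, 46, 63, 97, 107, 123, 170] ⇒ [19, 31, 48, 65, 99, 109, 125, 172]
  LmaIX AGCTTA/4: at [27, 44, 61, 121] ⇒ [31, 48, 65, 125]
  WciIII GCAACTTG/2: at [1, 52, 73, 87, 146, 159] ⇒ [3, 54, 75, 89, 148, 161]

Pooled cuts: [3, 16, 19, 31, 48, 54, 65, 75, 89, 99, 105, 109, 118, 125, 133, 141, 148, 161, 172]

Fragments:
  3→16: 13 bp
  16→19: 3 bp
  19→31: 12 bp
  31→48: 17 bp
  48→54: 6 bp
  54→65: 11 bp
  65→75: 10 bp
  75→89: 14 bp
  89→99: 10 bp
  99→105: 6 bp
  105→109: 4 bp
  109→118: 9 bp
  118→125: 7 bp
  125→133: 8 bp
  133→141: 8 bp
  141→148: 7 bp
  148→161: 13 bp
  161→172: 11 bp
  172→3 (wrap): 174-172+3 = 5 bp

[3,4,5,6,6,7,7,8,8,9,10,10,11,11,12,13,13,14,17]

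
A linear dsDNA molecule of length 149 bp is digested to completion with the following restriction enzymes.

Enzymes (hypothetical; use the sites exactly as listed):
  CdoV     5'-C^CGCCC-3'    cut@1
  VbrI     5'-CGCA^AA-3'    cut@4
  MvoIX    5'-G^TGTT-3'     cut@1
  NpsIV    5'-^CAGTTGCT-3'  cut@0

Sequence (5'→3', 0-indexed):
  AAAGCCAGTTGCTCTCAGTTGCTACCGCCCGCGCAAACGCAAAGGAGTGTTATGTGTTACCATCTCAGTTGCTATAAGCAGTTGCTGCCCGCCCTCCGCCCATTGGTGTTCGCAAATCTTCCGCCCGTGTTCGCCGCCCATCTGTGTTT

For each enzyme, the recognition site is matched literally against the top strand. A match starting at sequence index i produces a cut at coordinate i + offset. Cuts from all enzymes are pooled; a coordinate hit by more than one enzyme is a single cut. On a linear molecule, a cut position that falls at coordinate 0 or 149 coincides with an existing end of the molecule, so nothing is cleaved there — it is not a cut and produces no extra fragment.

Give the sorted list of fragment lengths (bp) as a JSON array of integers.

Per-enzyme occurrences:
  CdoV (CCGCCC, off=1): starts [24, 88, 95, 120, 133] → cuts [25, 89, 96, 121, 134]
  VbrI (CGCAAA, off=4): starts [31, 37, 110] → cuts [35, 41, 114]
  MvoIX (GTGTT, off=1): starts [46, 53, 105, 126, 143] → cuts [47, 54, 106, 127, 144]
  NpsIV (CAGTTGCT, off=0): starts [5, 15, 65, 78] → cuts [5, 15, 65, 78]

All cut coordinates (distinct, sorted): [5, 15, 25, 35, 41, 47, 54, 65, 78, 89, 96, 106, 114, 121, 127, 134, 144]

Fragments:
  [0,5): 5 bp
  [5,15): 10 bp
  [15,25): 10 bp
  [25,35): 10 bp
  [35,41): 6 bp
  [41,47): 6 bp
  [47,54): 7 bp
  [54,65): 11 bp
  [65,78): 13 bp
  [78,89): 11 bp
  [89,96): 7 bp
  [96,106): 10 bp
  [106,114): 8 bp
  [114,121): 7 bp
  [121,127): 6 bp
  [127,134): 7 bp
  [134,144): 10 bp
  [144,149): 5 bp

[5,5,6,6,6,7,7,7,7,8,10,10,10,10,10,11,11,13]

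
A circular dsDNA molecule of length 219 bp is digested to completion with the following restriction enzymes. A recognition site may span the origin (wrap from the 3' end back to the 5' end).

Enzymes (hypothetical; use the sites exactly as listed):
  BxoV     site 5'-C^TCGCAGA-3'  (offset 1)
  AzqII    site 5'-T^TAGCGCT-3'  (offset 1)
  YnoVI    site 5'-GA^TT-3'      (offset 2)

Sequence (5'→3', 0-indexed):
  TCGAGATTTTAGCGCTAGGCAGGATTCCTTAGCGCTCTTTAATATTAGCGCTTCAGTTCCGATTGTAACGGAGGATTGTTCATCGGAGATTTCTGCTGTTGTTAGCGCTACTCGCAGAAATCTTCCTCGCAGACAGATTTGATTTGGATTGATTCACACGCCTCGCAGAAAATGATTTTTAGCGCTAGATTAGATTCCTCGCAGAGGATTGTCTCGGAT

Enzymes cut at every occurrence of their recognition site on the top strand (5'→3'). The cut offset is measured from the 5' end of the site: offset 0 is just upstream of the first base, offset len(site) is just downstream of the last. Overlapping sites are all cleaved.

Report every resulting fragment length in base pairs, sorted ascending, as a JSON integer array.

Per-enzyme occurrences:
  BxoV CTCGCAGA/1: at [110, 125, 161, 197] ⇒ [111, 126, 162, 198]
  AzqII TTAGCGCT/1: at [8, 28, 44, 101, 178] ⇒ [9, 29, 45, 102, 179]
  YnoVI GATT/2: at [4, 22, 60, 73, 87, 135, 140, 146, 150, 173, 187, 192, 206, 216] ⇒ [6, 24, 62, 75, 89, 137, 142, 148, 152, 175, 189, 194, 208, 218]

Pooled cuts: [6, 9, 24, 29, 45, 62, 75, 89, 102, 111, 126, 137, 142, 148, 152, 162, 175, 179, 189, 194, 198, 208, 218]

Fragments:
  6→9: 3 bp
  9→24: 15 bp
  24→29: 5 bp
  29→45: 16 bp
  45→62: 17 bp
  62→75: 13 bp
  75→89: 14 bp
  89→102: 13 bp
  102→111: 9 bp
  111→126: 15 bp
  126→137: 11 bp
  137→142: 5 bp
  142→148: 6 bp
  148→152: 4 bp
  152→162: 10 bp
  162→175: 13 bp
  175→179: 4 bp
  179→189: 10 bp
  189→194: 5 bp
  194→198: 4 bp
  198→208: 10 bp
  208→218: 10 bp
  218→6 (wrap): 219-218+6 = 7 bp

[3,4,4,4,5,5,5,6,7,9,10,10,10,10,11,13,13,13,14,15,15,16,17]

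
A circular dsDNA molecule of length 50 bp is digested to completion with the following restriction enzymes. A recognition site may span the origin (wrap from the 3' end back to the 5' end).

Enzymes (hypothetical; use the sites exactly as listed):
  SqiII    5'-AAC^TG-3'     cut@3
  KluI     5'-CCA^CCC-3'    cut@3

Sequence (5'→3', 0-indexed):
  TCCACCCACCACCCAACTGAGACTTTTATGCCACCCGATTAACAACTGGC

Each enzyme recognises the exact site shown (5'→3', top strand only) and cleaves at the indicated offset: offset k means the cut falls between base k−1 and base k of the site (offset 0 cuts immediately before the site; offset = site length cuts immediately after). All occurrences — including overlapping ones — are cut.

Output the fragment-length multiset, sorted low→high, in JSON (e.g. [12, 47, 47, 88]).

Site scan:
  SqiII AACTG/3: at [14, 43] ⇒ [17, 46]
  KluI CCACCC/3: at [1, 8, 30] ⇒ [4, 11, 33]

Pooled cuts: [4, 11, 17, 33, 46]

Fragments:
  4→11: 7 bp
  11→17: 6 bp
  17→33: 16 bp
  33→46: 13 bp
  46→4 (wrap): 50-46+4 = 8 bp

[6,7,8,13,16]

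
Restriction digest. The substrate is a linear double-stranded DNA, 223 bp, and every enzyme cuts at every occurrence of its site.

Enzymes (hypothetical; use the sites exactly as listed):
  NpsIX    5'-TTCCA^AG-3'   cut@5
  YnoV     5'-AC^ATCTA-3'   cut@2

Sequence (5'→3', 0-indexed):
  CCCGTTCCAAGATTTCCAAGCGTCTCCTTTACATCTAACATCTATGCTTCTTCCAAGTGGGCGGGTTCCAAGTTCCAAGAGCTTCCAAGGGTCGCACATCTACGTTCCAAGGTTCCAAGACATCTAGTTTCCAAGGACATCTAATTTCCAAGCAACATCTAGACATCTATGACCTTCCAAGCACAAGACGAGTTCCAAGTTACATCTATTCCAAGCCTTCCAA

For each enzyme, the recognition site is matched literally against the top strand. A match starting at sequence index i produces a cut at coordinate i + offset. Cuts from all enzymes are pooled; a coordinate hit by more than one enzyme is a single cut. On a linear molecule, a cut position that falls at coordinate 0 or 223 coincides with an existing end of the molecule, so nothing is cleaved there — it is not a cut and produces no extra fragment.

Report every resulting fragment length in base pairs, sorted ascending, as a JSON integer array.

Scan for sites:
  NpsIX TTCCAAG/5: at [4, 13, 50, 65, 72, 82, 104, 112, 128, 145, 174, 192, 208] ⇒ [9, 18, 55, 70, 77, 87, 109, 117, 133, 150, 179, 197, 213]
  YnoV ACATCTA/2: at [30, 37, 95, 119, 136, 154, 162, 201] ⇒ [32, 39, 97, 121, 138, 156, 164, 203]

All cut coordinates (distinct, sorted): [9, 18, 32, 39, 55, 70, 77, 87, 97, 109, 117, 121, 133, 138, 150, 156, 164, 179, 197, 203, 213]

Fragment lengths:
  [0,9): 9 bp
  [9,18): 9 bp
  [18,32): 14 bp
  [32,39): 7 bp
  [39,55): 16 bp
  [55,70): 15 bp
  [70,77): 7 bp
  [77,87): 10 bp
  [87,97): 10 bp
  [97,109): 12 bp
  [109,117): 8 bp
  [117,121): 4 bp
  [121,133): 12 bp
  [133,138): 5 bp
  [138,150): 12 bp
  [150,156): 6 bp
  [156,164): 8 bp
  [164,179): 15 bp
  [179,197): 18 bp
  [197,203): 6 bp
  [203,213): 10 bp
  [213,223): 10 bp

[4,5,6,6,7,7,8,8,9,9,10,10,10,10,12,12,12,14,15,15,16,18]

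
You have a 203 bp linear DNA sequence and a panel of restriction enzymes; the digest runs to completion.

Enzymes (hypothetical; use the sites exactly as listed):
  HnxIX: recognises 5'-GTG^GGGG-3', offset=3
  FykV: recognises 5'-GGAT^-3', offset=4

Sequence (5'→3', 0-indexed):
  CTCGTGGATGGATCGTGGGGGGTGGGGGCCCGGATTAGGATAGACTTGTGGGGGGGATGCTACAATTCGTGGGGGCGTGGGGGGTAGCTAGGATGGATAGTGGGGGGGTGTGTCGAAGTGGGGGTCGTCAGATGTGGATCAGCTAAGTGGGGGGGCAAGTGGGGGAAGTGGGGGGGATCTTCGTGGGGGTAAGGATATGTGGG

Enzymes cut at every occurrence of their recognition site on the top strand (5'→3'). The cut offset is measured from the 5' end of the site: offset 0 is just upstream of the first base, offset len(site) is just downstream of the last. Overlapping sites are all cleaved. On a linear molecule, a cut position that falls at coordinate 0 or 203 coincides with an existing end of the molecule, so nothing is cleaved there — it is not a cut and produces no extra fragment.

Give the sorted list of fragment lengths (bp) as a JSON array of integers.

Scan for sites:
  HnxIX (GTGGGGG, off=3): starts [14, 21, 47, 68, 76, 99, 117, 146, 158, 167, 182] → cuts [17, 24, 50, 71, 79, 102, 120, 149, 161, 170, 185]
  FykV (GGAT, off=4): starts [5, 9, 31, 37, 54, 90, 94, 135, 174, 192] → cuts [9, 13, 35, 41, 58, 94, 98, 139, 178, 196]

Pooled cuts: [9, 13, 17, 24, 35, 41, 50, 58, 71, 79, 94, 98, 102, 120, 139, 149, 161, 170, 178, 185, 196]

Fragment lengths:
  [0,9): 9 bp
  [9,13): 4 bp
  [13,17): 4 bp
  [17,24): 7 bp
  [24,35): 11 bp
  [35,41): 6 bp
  [41,50): 9 bp
  [50,58): 8 bp
  [58,71): 13 bp
  [71,79): 8 bp
  [79,94): 15 bp
  [94,98): 4 bp
  [98,102): 4 bp
  [102,120): 18 bp
  [120,139): 19 bp
  [139,149): 10 bp
  [149,161): 12 bp
  [161,170): 9 bp
  [170,178): 8 bp
  [178,185): 7 bp
  [185,196): 11 bp
  [196,203): 7 bp

[4,4,4,4,6,7,7,7,8,8,8,9,9,9,10,11,11,12,13,15,18,19]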